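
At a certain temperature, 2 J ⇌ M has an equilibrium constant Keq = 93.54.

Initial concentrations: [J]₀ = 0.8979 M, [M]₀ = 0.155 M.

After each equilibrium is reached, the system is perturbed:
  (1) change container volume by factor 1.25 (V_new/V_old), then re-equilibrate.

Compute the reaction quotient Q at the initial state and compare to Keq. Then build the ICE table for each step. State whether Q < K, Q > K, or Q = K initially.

Q₀ = 0.1923 vs Keq = 93.54 ⇒ Q<K, forward
Step 1:
                    J           M
  init         0.8979       0.155
  Δ           -0.8202      0.4101
  eq          0.07772      0.5651
  solve Keq expr → x = 0.4101; check Q = 93.54
Then change container volume by factor 1.25 (V_new/V_old).
Step 2:
                    J           M
  init        0.06218      0.4521
  Δ          0.007067   -0.003534
  eq          0.06925      0.4485
  solve Keq expr → x = -0.003534; check Q = 93.54

Q₀ = 0.1923; Q < K (proceeds forward)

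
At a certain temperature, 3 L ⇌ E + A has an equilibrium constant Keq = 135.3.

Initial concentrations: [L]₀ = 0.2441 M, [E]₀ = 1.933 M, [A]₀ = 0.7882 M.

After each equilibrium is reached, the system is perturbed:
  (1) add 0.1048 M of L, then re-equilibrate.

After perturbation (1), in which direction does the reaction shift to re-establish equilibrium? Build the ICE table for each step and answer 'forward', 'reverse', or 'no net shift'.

Q₀ = 104.8 vs Keq = 135.3 ⇒ Q<K, forward
Step 1:
                  L         E         A
  init       0.2441     1.933    0.7882
  Δ        -0.01911   0.00637   0.00637
  eq          0.225     1.939    0.7946
  solve Keq expr → x = 0.00637; check Q = 135.3
Then add 0.1048 M of L.
Step 2:
                  L         E         A
  init       0.3298     1.939    0.7946
  Δ         -0.1004   0.03346   0.03346
  eq         0.2294     1.973     0.828
  solve Keq expr → x = 0.03346; check Q = 135.3

Direction: forward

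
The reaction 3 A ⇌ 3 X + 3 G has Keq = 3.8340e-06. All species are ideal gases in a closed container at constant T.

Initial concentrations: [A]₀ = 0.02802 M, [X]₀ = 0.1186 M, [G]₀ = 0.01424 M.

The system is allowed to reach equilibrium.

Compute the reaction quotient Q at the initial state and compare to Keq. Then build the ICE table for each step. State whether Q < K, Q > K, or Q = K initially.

Q₀ = 2.1897e-04 vs Keq = 3.8340e-06 ⇒ Q>K, reverse
Step 1:
                   A          X          G
  Initial    0.02802     0.1186    0.01424
  Change    0.008961  -0.008961  -0.008961
  Equil      0.03698     0.1096   0.005279
  solve Keq expr → x = -0.002987; check Q = 3.8340e-06

Q₀ = 2.1897e-04; Q > K (proceeds reverse)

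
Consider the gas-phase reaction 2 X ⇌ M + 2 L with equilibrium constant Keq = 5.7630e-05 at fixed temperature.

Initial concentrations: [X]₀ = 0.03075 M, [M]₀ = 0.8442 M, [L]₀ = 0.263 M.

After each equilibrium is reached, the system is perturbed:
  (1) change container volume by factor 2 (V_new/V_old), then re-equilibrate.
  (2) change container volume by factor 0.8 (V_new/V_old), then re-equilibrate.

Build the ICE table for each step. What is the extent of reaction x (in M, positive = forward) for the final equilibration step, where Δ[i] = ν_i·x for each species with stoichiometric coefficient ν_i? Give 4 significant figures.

Q₀ = 61.75 vs Keq = 5.7630e-05 ⇒ Q>K, reverse
Step 1:
                    X           M           L
  I           0.03075      0.8442       0.263
  C            0.2604     -0.1302     -0.2604
  E            0.2911       0.714    0.002616
  solve Keq expr → x = -0.1302; check Q = 5.7630e-05
Then change container volume by factor 2 (V_new/V_old).
Step 2:
                    X           M           L
  I            0.1456       0.357    0.001308
  C       -5.3423e-04  2.6711e-04  5.3423e-04
  E             0.145      0.3573    0.001842
  solve Keq expr → x = 2.6711e-04; check Q = 5.7630e-05
Then change container volume by factor 0.8 (V_new/V_old).
Step 3:
                    X           M           L
  I            0.1813      0.4466    0.002303
  C        2.4008e-04 -1.2004e-04 -2.4008e-04
  E            0.1815      0.4465    0.002062
  solve Keq expr → x = -1.2004e-04; check Q = 5.7630e-05

x = -1.2004e-04 M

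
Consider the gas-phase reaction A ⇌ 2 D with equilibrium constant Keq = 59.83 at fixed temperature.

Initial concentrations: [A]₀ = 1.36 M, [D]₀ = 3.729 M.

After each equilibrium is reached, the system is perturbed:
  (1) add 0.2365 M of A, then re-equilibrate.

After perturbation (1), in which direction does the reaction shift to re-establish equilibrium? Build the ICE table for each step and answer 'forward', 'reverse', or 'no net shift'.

Q₀ = 10.22 vs Keq = 59.83 ⇒ Q<K, forward
Step 1:
                   A          D
  Initial       1.36      3.729
  Change     -0.8627      1.725
  Equil       0.4973      5.454
  solve Keq expr → x = 0.8627; check Q = 59.83
Then add 0.2365 M of A.
Step 2:
                   A          D
  Initial     0.7338      5.454
  Change     -0.1719     0.3437
  Equil       0.5619      5.798
  solve Keq expr → x = 0.1719; check Q = 59.83

Direction: forward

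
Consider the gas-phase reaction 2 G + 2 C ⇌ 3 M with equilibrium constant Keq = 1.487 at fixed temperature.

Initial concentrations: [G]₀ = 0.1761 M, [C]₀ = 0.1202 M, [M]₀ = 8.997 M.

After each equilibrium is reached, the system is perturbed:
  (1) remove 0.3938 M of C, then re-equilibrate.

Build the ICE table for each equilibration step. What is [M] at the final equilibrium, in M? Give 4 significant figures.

Q₀ = 1.6254e+06 vs Keq = 1.487 ⇒ Q>K, reverse
Step 1:
                   G          C          M
  Initial     0.1761     0.1202      8.997
  Change       2.792      2.792     -4.189
  Equil        2.969      2.913      4.808
  solve Keq expr → x = -1.396; check Q = 1.487
Then remove 0.3938 M of C.
Step 2:
                   G          C          M
  Initial      2.969      2.519      4.808
  Change      0.1216     0.1216    -0.1823
  Equil         3.09       2.64      4.626
  solve Keq expr → x = -0.06078; check Q = 1.487

[M]_eq = 4.626 M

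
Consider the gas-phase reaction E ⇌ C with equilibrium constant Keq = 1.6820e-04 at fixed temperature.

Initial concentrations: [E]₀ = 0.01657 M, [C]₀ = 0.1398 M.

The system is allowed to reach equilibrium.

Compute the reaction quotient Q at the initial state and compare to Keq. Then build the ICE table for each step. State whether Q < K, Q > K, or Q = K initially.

Q₀ = 8.437 vs Keq = 1.6820e-04 ⇒ Q>K, reverse
Step 1:
                  E         C
  init      0.01657    0.1398
  Δ          0.1398   -0.1398
  eq         0.1563 2.6297e-05
  solve Keq expr → x = -0.1398; check Q = 1.6820e-04

Q₀ = 8.437; Q > K (proceeds reverse)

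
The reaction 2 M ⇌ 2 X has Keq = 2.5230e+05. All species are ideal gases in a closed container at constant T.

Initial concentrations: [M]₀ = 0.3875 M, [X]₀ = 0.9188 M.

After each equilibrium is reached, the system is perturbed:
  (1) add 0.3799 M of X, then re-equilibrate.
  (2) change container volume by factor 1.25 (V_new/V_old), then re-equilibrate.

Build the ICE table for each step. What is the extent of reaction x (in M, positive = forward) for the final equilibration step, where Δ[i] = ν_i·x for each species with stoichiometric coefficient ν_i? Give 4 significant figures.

Q₀ = 5.622 vs Keq = 2.5230e+05 ⇒ Q<K, forward
Step 1:
                    M           X
  Initial      0.3875      0.9188
  Change      -0.3849      0.3849
  Equil      0.002595       1.304
  solve Keq expr → x = 0.1925; check Q = 2.5230e+05
Then add 0.3799 M of X.
Step 2:
                    M           X
  Initial    0.002595       1.684
  Change   7.5483e-04 -7.5483e-04
  Equil       0.00335       1.683
  solve Keq expr → x = -3.7741e-04; check Q = 2.5230e+05
Then change container volume by factor 1.25 (V_new/V_old).
Step 3:
                    M           X
  Initial     0.00268       1.346
  Change            0           0
  Equil       0.00268       1.346
  solve Keq expr → x = 0; check Q = 2.5230e+05

x = 0 M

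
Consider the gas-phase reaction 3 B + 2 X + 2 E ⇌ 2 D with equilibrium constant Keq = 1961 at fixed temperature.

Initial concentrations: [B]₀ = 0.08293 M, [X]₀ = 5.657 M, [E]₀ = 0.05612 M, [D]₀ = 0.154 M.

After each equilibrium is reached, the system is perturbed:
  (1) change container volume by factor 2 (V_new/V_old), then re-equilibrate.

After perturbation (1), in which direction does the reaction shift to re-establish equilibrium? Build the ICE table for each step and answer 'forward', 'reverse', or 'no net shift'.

Direction: reverse

Q₀ = 412.6 vs Keq = 1961 ⇒ Q<K, forward
Step 1:
                   B          X          E          D
  Initial    0.08293      5.657    0.05612      0.154
  Change     -0.0202   -0.01347   -0.01347    0.01347
  Equil      0.06273      5.644    0.04265     0.1675
  solve Keq expr → x = 0.006734; check Q = 1961
Then change container volume by factor 2 (V_new/V_old).
Step 2:
                   B          X          E          D
  Initial    0.03136      2.822    0.02133    0.08373
  Change     0.02589    0.01726    0.01726   -0.01726
  Equil      0.05726      2.839    0.03859    0.06647
  solve Keq expr → x = -0.008631; check Q = 1961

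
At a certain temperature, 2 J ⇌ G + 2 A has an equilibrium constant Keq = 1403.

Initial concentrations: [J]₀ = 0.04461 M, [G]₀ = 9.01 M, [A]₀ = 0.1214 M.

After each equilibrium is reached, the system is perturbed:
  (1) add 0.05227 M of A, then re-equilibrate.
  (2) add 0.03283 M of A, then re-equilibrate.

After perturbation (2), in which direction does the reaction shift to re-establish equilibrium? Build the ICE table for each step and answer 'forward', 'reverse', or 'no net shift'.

Q₀ = 66.73 vs Keq = 1403 ⇒ Q<K, forward
Step 1:
                   J          G          A
  I          0.04461       9.01     0.1214
  C         -0.03228    0.01614    0.03228
  E          0.01233      9.026     0.1537
  solve Keq expr → x = 0.01614; check Q = 1403
Then add 0.05227 M of A.
Step 2:
                   J          G          A
  I          0.01233      9.026      0.206
  C          0.00388   -0.00194   -0.00388
  E          0.01621      9.024     0.2021
  solve Keq expr → x = -0.00194; check Q = 1403
Then add 0.03283 M of A.
Step 3:
                   J          G          A
  I          0.01621      9.024     0.2349
  C         0.002436  -0.001218  -0.002436
  E          0.01864      9.023     0.2325
  solve Keq expr → x = -0.001218; check Q = 1403

Direction: reverse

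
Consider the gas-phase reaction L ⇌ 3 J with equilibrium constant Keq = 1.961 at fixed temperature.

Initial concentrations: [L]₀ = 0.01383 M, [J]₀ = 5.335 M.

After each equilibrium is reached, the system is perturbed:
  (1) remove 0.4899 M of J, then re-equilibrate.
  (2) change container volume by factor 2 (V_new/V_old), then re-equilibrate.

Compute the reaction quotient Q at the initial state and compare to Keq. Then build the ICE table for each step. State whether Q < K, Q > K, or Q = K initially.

Q₀ = 1.0979e+04 vs Keq = 1.961 ⇒ Q>K, reverse
Step 1:
                    L           J
  init        0.01383       5.335
  Δ             1.319      -3.957
  eq            1.333       1.378
  solve Keq expr → x = -1.319; check Q = 1.961
Then remove 0.4899 M of J.
Step 2:
                    L           J
  init          1.333      0.8876
  Δ           -0.1459      0.4377
  eq            1.187       1.325
  solve Keq expr → x = 0.1459; check Q = 1.961
Then change container volume by factor 2 (V_new/V_old).
Step 3:
                    L           J
  init         0.5935      0.6627
  Δ           -0.1072      0.3217
  eq           0.4863      0.9843
  solve Keq expr → x = 0.1072; check Q = 1.961

Q₀ = 1.0979e+04; Q > K (proceeds reverse)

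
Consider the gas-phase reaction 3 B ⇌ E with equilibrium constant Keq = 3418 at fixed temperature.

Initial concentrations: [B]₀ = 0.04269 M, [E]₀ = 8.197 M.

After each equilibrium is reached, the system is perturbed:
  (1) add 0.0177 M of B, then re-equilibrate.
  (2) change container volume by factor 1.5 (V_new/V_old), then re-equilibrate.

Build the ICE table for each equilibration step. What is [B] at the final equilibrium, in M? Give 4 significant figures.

Q₀ = 1.0536e+05 vs Keq = 3418 ⇒ Q>K, reverse
Step 1:
                    B           E
  init        0.04269       8.197
  Δ             0.091    -0.03033
  eq           0.1337       8.167
  solve Keq expr → x = -0.03033; check Q = 3418
Then add 0.0177 M of B.
Step 2:
                    B           E
  init         0.1514       8.167
  Δ          -0.01767    0.005889
  eq           0.1337       8.173
  solve Keq expr → x = 0.005889; check Q = 3418
Then change container volume by factor 1.5 (V_new/V_old).
Step 3:
                    B           E
  init        0.08915       5.448
  Δ            0.0276   -0.009201
  eq           0.1167       5.439
  solve Keq expr → x = -0.009201; check Q = 3418

[B]_eq = 0.1167 M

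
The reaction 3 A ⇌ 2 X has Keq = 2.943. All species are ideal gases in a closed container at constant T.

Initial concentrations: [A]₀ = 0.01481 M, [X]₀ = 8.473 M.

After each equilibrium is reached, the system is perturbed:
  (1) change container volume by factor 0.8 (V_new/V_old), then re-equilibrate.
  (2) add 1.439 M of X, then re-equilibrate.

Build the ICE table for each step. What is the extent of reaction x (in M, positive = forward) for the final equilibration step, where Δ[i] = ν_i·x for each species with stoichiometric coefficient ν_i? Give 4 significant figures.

x = -0.09258 M

Q₀ = 2.2101e+07 vs Keq = 2.943 ⇒ Q>K, reverse
Step 1:
                   A          X
  Initial    0.01481      8.473
  Change       2.493     -1.662
  Equil        2.507      6.811
  solve Keq expr → x = -0.8309; check Q = 2.943
Then change container volume by factor 0.8 (V_new/V_old).
Step 2:
                   A          X
  Initial      3.134      8.514
  Change     -0.1951     0.1301
  Equil        2.939      8.644
  solve Keq expr → x = 0.06504; check Q = 2.943
Then add 1.439 M of X.
Step 3:
                   A          X
  Initial      2.939      10.08
  Change      0.2778    -0.1852
  Equil        3.217      9.898
  solve Keq expr → x = -0.09258; check Q = 2.943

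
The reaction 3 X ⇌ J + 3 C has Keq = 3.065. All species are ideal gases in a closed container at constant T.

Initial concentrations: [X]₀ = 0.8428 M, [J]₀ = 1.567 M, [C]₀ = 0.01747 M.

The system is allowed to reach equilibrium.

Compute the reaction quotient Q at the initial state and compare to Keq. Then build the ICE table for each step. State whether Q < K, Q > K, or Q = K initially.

Q₀ = 1.3956e-05 vs Keq = 3.065 ⇒ Q<K, forward
Step 1:
                   X          J          C
  I           0.8428      1.567    0.01747
  C           -0.454     0.1513      0.454
  E           0.3888      1.718     0.4715
  solve Keq expr → x = 0.1513; check Q = 3.065

Q₀ = 1.3956e-05; Q < K (proceeds forward)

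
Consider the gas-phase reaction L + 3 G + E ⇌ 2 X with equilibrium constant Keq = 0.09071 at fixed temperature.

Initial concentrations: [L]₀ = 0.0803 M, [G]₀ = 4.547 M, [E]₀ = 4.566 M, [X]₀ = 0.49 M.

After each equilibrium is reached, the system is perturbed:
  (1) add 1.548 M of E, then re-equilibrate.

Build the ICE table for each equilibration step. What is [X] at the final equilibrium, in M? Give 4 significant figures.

Q₀ = 0.006966 vs Keq = 0.09071 ⇒ Q<K, forward
Step 1:
                   L          G          E          X
  I           0.0803      4.547      4.566       0.49
  C         -0.06852    -0.2056   -0.06852      0.137
  E          0.01178      4.341      4.497      0.627
  solve Keq expr → x = 0.06852; check Q = 0.09071
Then add 1.548 M of E.
Step 2:
                   L          G          E          X
  I          0.01178      4.341      6.045      0.627
  C        -0.002802  -0.008407  -0.002802   0.005605
  E         0.008976      4.333      6.043     0.6326
  solve Keq expr → x = 0.002802; check Q = 0.09071

[X]_eq = 0.6326 M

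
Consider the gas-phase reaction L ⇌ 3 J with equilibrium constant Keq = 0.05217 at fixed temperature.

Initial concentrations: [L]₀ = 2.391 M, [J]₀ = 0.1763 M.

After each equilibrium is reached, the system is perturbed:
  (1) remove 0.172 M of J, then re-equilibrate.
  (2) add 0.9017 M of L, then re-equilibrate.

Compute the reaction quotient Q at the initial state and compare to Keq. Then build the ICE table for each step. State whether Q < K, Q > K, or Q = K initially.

Q₀ = 0.002292; Q < K (proceeds forward)

Q₀ = 0.002292 vs Keq = 0.05217 ⇒ Q<K, forward
Step 1:
                  L         J
  I           2.391    0.1763
  C         -0.1053    0.3159
  E           2.286    0.4922
  solve Keq expr → x = 0.1053; check Q = 0.05217
Then remove 0.172 M of J.
Step 2:
                  L         J
  I           2.286    0.3202
  C        -0.05598    0.1679
  E            2.23    0.4882
  solve Keq expr → x = 0.05598; check Q = 0.05217
Then add 0.9017 M of L.
Step 3:
                  L         J
  I           3.131    0.4882
  C        -0.01913   0.05739
  E           3.112    0.5455
  solve Keq expr → x = 0.01913; check Q = 0.05217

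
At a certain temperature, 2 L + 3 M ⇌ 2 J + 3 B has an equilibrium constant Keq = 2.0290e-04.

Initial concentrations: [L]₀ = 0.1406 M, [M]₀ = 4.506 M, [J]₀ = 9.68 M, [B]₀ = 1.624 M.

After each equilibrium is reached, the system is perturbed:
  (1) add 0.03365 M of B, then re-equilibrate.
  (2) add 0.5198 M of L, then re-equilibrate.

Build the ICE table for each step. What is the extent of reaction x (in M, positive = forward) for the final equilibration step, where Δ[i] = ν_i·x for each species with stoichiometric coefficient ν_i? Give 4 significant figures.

Q₀ = 221.9 vs Keq = 2.0290e-04 ⇒ Q>K, reverse
Step 1:
                   L          M          J          B
  I           0.1406      4.506       9.68      1.624
  C            1.021      1.531     -1.021     -1.531
  E            1.161      6.037      8.659    0.09295
  solve Keq expr → x = -0.5104; check Q = 2.0290e-04
Then add 0.03365 M of B.
Step 2:
                   L          M          J          B
  I            1.161      6.037      8.659     0.1266
  C          0.02125    0.03187   -0.02125   -0.03187
  E            1.183      6.069      8.638    0.09473
  solve Keq expr → x = -0.01062; check Q = 2.0290e-04
Then add 0.5198 M of L.
Step 3:
                   L          M          J          B
  I            1.702      6.069      8.638    0.09473
  C         -0.01642   -0.02463    0.01642    0.02463
  E            1.686      6.044      8.654     0.1194
  solve Keq expr → x = 0.008209; check Q = 2.0290e-04

x = 0.008209 M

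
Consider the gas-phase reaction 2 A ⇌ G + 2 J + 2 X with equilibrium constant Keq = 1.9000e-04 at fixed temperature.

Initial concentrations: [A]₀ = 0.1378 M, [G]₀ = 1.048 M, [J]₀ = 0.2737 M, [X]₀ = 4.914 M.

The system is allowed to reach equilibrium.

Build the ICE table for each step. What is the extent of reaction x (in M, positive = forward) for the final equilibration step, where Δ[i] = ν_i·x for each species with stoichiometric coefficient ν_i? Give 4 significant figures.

Q₀ = 99.83 vs Keq = 1.9000e-04 ⇒ Q>K, reverse
Step 1:
                  A         G         J         X
  Initial    0.1378     1.048    0.2737     4.914
  Change     0.2724   -0.1362   -0.2724   -0.2724
  Equil      0.4102    0.9118  0.001276     4.642
  solve Keq expr → x = -0.1362; check Q = 1.9000e-04

x = -0.1362 M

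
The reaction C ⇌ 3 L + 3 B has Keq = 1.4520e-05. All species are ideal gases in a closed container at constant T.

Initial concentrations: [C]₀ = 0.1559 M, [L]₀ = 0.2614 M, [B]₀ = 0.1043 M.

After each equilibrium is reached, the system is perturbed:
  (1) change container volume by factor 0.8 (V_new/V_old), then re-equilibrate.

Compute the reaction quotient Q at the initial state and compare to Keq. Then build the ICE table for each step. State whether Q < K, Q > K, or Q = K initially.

Q₀ = 1.2999e-04 vs Keq = 1.4520e-05 ⇒ Q>K, reverse
Step 1:
                   C          L          B
  I           0.1559     0.2614     0.1043
  C          0.01418   -0.04254   -0.04254
  E           0.1701     0.2189    0.06176
  solve Keq expr → x = -0.01418; check Q = 1.4520e-05
Then change container volume by factor 0.8 (V_new/V_old).
Step 2:
                   C          L          B
  I           0.2126     0.2736     0.0772
  C         0.006451   -0.01935   -0.01935
  E           0.2191     0.2542    0.05785
  solve Keq expr → x = -0.006451; check Q = 1.4520e-05

Q₀ = 1.2999e-04; Q > K (proceeds reverse)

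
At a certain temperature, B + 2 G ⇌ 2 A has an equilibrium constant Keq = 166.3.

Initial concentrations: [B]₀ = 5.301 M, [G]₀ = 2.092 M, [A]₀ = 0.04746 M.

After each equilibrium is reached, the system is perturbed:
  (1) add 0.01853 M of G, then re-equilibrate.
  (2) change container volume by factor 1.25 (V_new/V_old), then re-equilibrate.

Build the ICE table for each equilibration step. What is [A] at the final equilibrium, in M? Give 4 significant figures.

Q₀ = 9.7090e-05 vs Keq = 166.3 ⇒ Q<K, forward
Step 1:
                    B           G           A
  I             5.301       2.092     0.04746
  C            -1.007      -2.015       2.015
  E             4.294     0.07718       2.062
  solve Keq expr → x = 1.007; check Q = 166.3
Then add 0.01853 M of G.
Step 2:
                    B           G           A
  I             4.294     0.09571       2.062
  C         -0.008892    -0.01778     0.01778
  E             4.285     0.07792        2.08
  solve Keq expr → x = 0.008892; check Q = 166.3
Then change container volume by factor 1.25 (V_new/V_old).
Step 3:
                    B           G           A
  I             3.428     0.06234       1.664
  C          0.003514    0.007028   -0.007028
  E             3.431     0.06937       1.657
  solve Keq expr → x = -0.003514; check Q = 166.3

[A]_eq = 1.657 M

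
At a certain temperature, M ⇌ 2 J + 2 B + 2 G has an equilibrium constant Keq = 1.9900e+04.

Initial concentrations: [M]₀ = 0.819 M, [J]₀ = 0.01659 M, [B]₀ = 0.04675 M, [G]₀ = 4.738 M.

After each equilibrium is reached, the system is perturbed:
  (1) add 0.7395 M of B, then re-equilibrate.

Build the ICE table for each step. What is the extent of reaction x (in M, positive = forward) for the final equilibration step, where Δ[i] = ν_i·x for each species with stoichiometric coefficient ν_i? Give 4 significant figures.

Q₀ = 1.6488e-05 vs Keq = 1.9900e+04 ⇒ Q<K, forward
Step 1:
                   M          J          B          G
  I            0.819    0.01659    0.04675      4.738
  C          -0.8043      1.609      1.609      1.609
  E          0.01465      1.625      1.655      6.347
  solve Keq expr → x = 0.8043; check Q = 1.9900e+04
Then add 0.7395 M of B.
Step 2:
                   M          J          B          G
  I          0.01465      1.625      2.395      6.347
  C          0.01402   -0.02804   -0.02804   -0.02804
  E          0.02867      1.597      2.367      6.319
  solve Keq expr → x = -0.01402; check Q = 1.9900e+04

x = -0.01402 M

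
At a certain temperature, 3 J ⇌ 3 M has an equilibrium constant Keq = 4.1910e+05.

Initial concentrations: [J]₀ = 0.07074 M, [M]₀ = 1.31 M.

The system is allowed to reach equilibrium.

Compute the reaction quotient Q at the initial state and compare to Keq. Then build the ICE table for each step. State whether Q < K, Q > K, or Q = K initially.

Q₀ = 6351 vs Keq = 4.1910e+05 ⇒ Q<K, forward
Step 1:
                   J          M
  Initial    0.07074       1.31
  Change    -0.05253    0.05253
  Equil      0.01821      1.363
  solve Keq expr → x = 0.01751; check Q = 4.1910e+05

Q₀ = 6351; Q < K (proceeds forward)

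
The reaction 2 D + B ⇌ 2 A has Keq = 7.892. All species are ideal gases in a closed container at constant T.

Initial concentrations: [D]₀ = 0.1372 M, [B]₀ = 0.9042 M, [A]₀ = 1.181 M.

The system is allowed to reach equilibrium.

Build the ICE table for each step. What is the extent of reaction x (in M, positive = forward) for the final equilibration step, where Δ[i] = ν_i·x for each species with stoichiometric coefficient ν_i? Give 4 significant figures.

x = -0.1039 M

Q₀ = 81.95 vs Keq = 7.892 ⇒ Q>K, reverse
Step 1:
                    D           B           A
  init         0.1372      0.9042       1.181
  Δ            0.2078      0.1039     -0.2078
  eq            0.345       1.008      0.9732
  solve Keq expr → x = -0.1039; check Q = 7.892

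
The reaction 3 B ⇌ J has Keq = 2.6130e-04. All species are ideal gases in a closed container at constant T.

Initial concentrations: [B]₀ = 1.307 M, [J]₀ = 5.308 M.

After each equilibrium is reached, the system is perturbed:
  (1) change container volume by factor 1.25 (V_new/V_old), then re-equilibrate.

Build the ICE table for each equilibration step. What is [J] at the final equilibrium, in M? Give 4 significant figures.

Q₀ = 2.377 vs Keq = 2.6130e-04 ⇒ Q>K, reverse
Step 1:
                    B           J
  I             1.307       5.308
  C             13.42      -4.473
  E             14.73      0.8346
  solve Keq expr → x = -4.473; check Q = 2.6130e-04
Then change container volume by factor 1.25 (V_new/V_old).
Step 2:
                    B           J
  I             11.78      0.6677
  C            0.5375     -0.1792
  E             12.32      0.4885
  solve Keq expr → x = -0.1792; check Q = 2.6130e-04

[J]_eq = 0.4885 M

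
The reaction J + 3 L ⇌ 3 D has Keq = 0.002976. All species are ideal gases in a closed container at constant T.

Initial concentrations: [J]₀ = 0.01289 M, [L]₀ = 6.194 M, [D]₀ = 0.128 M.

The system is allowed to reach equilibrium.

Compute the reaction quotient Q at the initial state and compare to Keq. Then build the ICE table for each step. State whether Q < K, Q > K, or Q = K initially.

Q₀ = 6.8464e-04 vs Keq = 0.002976 ⇒ Q<K, forward
Step 1:
                    J           L           D
  Initial     0.01289       6.194       0.128
  Change    -0.007897    -0.02369     0.02369
  Equil      0.004993        6.17      0.1517
  solve Keq expr → x = 0.007897; check Q = 0.002976

Q₀ = 6.8464e-04; Q < K (proceeds forward)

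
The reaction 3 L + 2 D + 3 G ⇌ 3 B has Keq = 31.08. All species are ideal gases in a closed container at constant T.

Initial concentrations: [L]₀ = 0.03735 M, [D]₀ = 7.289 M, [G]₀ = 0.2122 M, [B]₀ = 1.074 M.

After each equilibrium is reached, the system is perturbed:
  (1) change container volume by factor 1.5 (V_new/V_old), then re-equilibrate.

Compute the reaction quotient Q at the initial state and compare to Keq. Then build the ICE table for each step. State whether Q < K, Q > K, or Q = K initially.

Q₀ = 4.6835e+04 vs Keq = 31.08 ⇒ Q>K, reverse
Step 1:
                    L           D           G           B
  Initial     0.03735       7.289      0.2122       1.074
  Change       0.1647      0.1098      0.1647     -0.1647
  Equil        0.2021       7.399      0.3769      0.9093
  solve Keq expr → x = -0.05491; check Q = 31.08
Then change container volume by factor 1.5 (V_new/V_old).
Step 2:
                    L           D           G           B
  Initial      0.1347       4.933      0.2513      0.6062
  Change      0.05841     0.03894     0.05841    -0.05841
  Equil        0.1931       4.971      0.3097      0.5478
  solve Keq expr → x = -0.01947; check Q = 31.08

Q₀ = 4.6835e+04; Q > K (proceeds reverse)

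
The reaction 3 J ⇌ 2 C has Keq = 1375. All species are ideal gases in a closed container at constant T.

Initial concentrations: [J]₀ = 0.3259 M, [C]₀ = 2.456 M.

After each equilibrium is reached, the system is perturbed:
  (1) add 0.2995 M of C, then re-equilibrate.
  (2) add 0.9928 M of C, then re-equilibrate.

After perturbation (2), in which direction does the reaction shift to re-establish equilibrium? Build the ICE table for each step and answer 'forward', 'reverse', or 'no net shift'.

Q₀ = 174.3 vs Keq = 1375 ⇒ Q<K, forward
Step 1:
                    J           C
  I            0.3259       2.456
  C           -0.1576       0.105
  E            0.1683       2.561
  solve Keq expr → x = 0.05252; check Q = 1375
Then add 0.2995 M of C.
Step 2:
                    J           C
  I            0.1683       2.861
  C           0.01253   -0.008352
  E            0.1809       2.852
  solve Keq expr → x = -0.004176; check Q = 1375
Then add 0.9928 M of C.
Step 3:
                    J           C
  I            0.1809       3.845
  C           0.03886    -0.02591
  E            0.2197       3.819
  solve Keq expr → x = -0.01295; check Q = 1375

Direction: reverse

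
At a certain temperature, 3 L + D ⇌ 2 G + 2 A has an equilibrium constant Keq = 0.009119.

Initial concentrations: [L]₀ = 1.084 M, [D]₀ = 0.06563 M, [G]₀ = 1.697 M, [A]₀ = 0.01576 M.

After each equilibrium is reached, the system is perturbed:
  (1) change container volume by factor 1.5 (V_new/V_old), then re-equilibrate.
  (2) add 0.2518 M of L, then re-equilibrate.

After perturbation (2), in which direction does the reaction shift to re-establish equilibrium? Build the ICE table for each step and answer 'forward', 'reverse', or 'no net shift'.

Q₀ = 0.008556 vs Keq = 0.009119 ⇒ Q<K, forward
Step 1:
                    L           D           G           A
  I             1.084     0.06563       1.697     0.01576
  C       -6.9209e-04 -2.3070e-04  4.6139e-04  4.6139e-04
  E             1.083      0.0654       1.697     0.01622
  solve Keq expr → x = 2.3070e-04; check Q = 0.009119
Then change container volume by factor 1.5 (V_new/V_old).
Step 2:
                    L           D           G           A
  I            0.7222      0.0436       1.132     0.01081
  C                 0           0           0           0
  E            0.7222      0.0436       1.132     0.01081
  solve Keq expr → x = 0; check Q = 0.009119
Then add 0.2518 M of L.
Step 3:
                    L           D           G           A
  I             0.974      0.0436       1.132     0.01081
  C         -0.007982   -0.002661    0.005321    0.005321
  E             0.966     0.04094       1.137     0.01614
  solve Keq expr → x = 0.002661; check Q = 0.009119

Direction: forward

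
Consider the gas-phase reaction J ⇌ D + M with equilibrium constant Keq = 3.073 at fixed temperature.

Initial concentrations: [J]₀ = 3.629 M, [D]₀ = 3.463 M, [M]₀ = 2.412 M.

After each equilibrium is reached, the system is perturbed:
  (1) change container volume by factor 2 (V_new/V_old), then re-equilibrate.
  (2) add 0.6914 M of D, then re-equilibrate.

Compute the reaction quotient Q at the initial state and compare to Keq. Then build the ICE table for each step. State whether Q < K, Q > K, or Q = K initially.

Q₀ = 2.302 vs Keq = 3.073 ⇒ Q<K, forward
Step 1:
                  J         D         M
  Initial     3.629     3.463     2.412
  Change    -0.3026    0.3026    0.3026
  Equil       3.326     3.766     2.715
  solve Keq expr → x = 0.3026; check Q = 3.073
Then change container volume by factor 2 (V_new/V_old).
Step 2:
                  J         D         M
  Initial     1.663     1.883     1.357
  Change    -0.3817    0.3817    0.3817
  Equil       1.281     2.265     1.739
  solve Keq expr → x = 0.3817; check Q = 3.073
Then add 0.6914 M of D.
Step 3:
                  J         D         M
  Initial     1.281     2.956     1.739
  Change      0.158    -0.158    -0.158
  Equil       1.439     2.798     1.581
  solve Keq expr → x = -0.158; check Q = 3.073

Q₀ = 2.302; Q < K (proceeds forward)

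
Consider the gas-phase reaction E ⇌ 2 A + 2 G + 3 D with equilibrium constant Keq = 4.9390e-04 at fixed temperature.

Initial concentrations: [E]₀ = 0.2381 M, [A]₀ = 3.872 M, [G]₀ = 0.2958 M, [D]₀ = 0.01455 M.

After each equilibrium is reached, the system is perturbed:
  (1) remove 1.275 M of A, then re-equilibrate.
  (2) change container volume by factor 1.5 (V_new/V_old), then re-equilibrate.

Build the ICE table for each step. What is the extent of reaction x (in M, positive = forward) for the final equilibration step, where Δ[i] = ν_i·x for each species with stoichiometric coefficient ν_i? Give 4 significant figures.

x = 0.01217 M

Q₀ = 1.6971e-05 vs Keq = 4.9390e-04 ⇒ Q<K, forward
Step 1:
                   E          A          G          D
  init        0.2381      3.872     0.2958    0.01455
  Δ        -0.009245    0.01849    0.01849    0.02773
  eq          0.2289       3.89     0.3143    0.04228
  solve Keq expr → x = 0.009245; check Q = 4.9390e-04
Then remove 1.275 M of A.
Step 2:
                   E          A          G          D
  init        0.2289      2.615     0.3143    0.04228
  Δ        -0.003842   0.007683   0.007683    0.01152
  eq           0.225      2.623      0.322    0.05381
  solve Keq expr → x = 0.003842; check Q = 4.9390e-04
Then change container volume by factor 1.5 (V_new/V_old).
Step 3:
                   E          A          G          D
  init          0.15      1.749     0.2146    0.03587
  Δ         -0.01217    0.02434    0.02434     0.0365
  eq          0.1378      1.773      0.239    0.07238
  solve Keq expr → x = 0.01217; check Q = 4.9390e-04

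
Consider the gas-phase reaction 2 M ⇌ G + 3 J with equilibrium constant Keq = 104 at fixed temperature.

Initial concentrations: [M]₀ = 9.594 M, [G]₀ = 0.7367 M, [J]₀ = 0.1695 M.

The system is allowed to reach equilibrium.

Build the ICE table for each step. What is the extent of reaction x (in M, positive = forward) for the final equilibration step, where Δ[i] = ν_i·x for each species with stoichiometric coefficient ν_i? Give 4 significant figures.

Q₀ = 3.8976e-05 vs Keq = 104 ⇒ Q<K, forward
Step 1:
                  M         G         J
  Initial     9.594    0.7367    0.1695
  Change     -5.348     2.674     8.022
  Equil       4.246     3.411     8.192
  solve Keq expr → x = 2.674; check Q = 104

x = 2.674 M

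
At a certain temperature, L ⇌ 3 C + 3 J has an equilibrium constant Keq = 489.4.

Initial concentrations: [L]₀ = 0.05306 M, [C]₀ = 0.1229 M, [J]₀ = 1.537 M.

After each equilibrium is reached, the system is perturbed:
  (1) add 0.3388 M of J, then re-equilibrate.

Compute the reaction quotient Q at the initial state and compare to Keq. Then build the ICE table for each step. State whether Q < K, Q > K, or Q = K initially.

Q₀ = 0.127; Q < K (proceeds forward)

Q₀ = 0.127 vs Keq = 489.4 ⇒ Q<K, forward
Step 1:
                  L         C         J
  init      0.05306    0.1229     1.537
  Δ        -0.05284    0.1585    0.1585
  eq      2.2196e-04    0.2814     1.696
  solve Keq expr → x = 0.05284; check Q = 489.4
Then add 0.3388 M of J.
Step 2:
                  L         C         J
  init    2.2196e-04    0.2814     2.034
  Δ       1.5920e-04 -4.7760e-04 -4.7760e-04
  eq      3.8116e-04    0.2809     2.034
  solve Keq expr → x = -1.5920e-04; check Q = 489.4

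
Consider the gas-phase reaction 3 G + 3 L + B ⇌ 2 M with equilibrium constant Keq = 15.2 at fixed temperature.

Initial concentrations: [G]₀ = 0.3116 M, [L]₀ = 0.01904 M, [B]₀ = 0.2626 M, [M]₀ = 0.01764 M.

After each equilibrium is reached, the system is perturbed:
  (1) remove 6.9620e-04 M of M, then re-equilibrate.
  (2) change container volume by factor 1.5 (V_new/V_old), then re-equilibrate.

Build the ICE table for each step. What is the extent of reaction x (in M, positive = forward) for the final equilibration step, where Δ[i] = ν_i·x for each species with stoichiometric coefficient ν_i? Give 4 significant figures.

Q₀ = 5674 vs Keq = 15.2 ⇒ Q>K, reverse
Step 1:
                   G          L          B          M
  init        0.3116    0.01904     0.2626    0.01764
  Δ          0.02166    0.02166    0.00722   -0.01444
  eq          0.3333     0.0407     0.2698   0.003199
  solve Keq expr → x = -0.00722; check Q = 15.2
Then remove 6.9620e-04 M of M.
Step 2:
                   G          L          B          M
  init        0.3333     0.0407     0.2698   0.002503
  Δ       -8.7049e-04 -8.7049e-04 -2.9016e-04 5.8033e-04
  eq          0.3324    0.03983     0.2695   0.003083
  solve Keq expr → x = 2.9016e-04; check Q = 15.2
Then change container volume by factor 1.5 (V_new/V_old).
Step 3:
                   G          L          B          M
  init        0.2216    0.02655     0.1797   0.002056
  Δ         0.001829   0.001829 6.0980e-04   -0.00122
  eq          0.2234    0.02838     0.1803 8.3599e-04
  solve Keq expr → x = -6.0980e-04; check Q = 15.2

x = -6.0980e-04 M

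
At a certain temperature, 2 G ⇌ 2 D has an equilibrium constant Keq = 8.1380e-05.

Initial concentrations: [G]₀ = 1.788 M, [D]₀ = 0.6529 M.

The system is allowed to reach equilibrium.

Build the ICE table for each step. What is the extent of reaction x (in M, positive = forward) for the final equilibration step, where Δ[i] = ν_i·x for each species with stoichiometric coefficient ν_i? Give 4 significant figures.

x = -0.3155 M

Q₀ = 0.1333 vs Keq = 8.1380e-05 ⇒ Q>K, reverse
Step 1:
                  G         D
  Initial     1.788    0.6529
  Change     0.6311   -0.6311
  Equil       2.419   0.02182
  solve Keq expr → x = -0.3155; check Q = 8.1380e-05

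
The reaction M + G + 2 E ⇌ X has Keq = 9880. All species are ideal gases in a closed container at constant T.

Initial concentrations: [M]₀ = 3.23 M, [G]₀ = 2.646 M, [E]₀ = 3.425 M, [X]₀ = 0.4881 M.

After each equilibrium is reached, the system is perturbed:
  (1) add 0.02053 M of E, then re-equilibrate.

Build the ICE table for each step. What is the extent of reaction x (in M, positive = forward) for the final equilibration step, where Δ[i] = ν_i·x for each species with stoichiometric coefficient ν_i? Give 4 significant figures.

Q₀ = 0.004869 vs Keq = 9880 ⇒ Q<K, forward
Step 1:
                   M          G          E          X
  Initial       3.23      2.646      3.425     0.4881
  Change      -1.706     -1.706     -3.413      1.706
  Equil        1.524     0.9397    0.01245      2.194
  solve Keq expr → x = 1.706; check Q = 9880
Then add 0.02053 M of E.
Step 2:
                   M          G          E          X
  Initial      1.524     0.9397    0.03298      2.194
  Change     -0.0102    -0.0102   -0.02039     0.0102
  Equil        1.514     0.9295    0.01259      2.205
  solve Keq expr → x = 0.0102; check Q = 9880

x = 0.0102 M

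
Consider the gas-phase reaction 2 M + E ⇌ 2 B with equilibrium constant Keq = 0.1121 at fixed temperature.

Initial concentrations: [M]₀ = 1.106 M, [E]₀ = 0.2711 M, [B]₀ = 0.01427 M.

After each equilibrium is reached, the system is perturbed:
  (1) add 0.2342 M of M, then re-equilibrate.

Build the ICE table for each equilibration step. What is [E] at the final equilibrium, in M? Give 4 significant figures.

[E]_eq = 0.1917 M

Q₀ = 6.1406e-04 vs Keq = 0.1121 ⇒ Q<K, forward
Step 1:
                  M         E         B
  I           1.106    0.2711   0.01427
  C         -0.1331  -0.06653    0.1331
  E          0.9729    0.2046    0.1473
  solve Keq expr → x = 0.06653; check Q = 0.1121
Then add 0.2342 M of M.
Step 2:
                  M         E         B
  I           1.207    0.2046    0.1473
  C        -0.02582  -0.01291   0.02582
  E           1.181    0.1917    0.1732
  solve Keq expr → x = 0.01291; check Q = 0.1121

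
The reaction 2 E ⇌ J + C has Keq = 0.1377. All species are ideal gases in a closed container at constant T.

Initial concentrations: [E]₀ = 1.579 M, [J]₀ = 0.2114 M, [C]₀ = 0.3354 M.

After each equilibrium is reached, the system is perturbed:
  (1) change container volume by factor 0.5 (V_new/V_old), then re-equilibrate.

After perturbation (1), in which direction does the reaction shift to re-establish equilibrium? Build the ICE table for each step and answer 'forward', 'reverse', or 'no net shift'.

Q₀ = 0.02844 vs Keq = 0.1377 ⇒ Q<K, forward
Step 1:
                    E           J           C
  init          1.579      0.2114      0.3354
  Δ           -0.3637      0.1818      0.1818
  eq            1.215      0.3932      0.5172
  solve Keq expr → x = 0.1818; check Q = 0.1377
Then change container volume by factor 0.5 (V_new/V_old).
Step 2:
                    E           J           C
  init          2.431      0.7865       1.034
  Δ                 0           0           0
  eq            2.431      0.7865       1.034
  solve Keq expr → x = 0; check Q = 0.1377

Direction: no net shift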